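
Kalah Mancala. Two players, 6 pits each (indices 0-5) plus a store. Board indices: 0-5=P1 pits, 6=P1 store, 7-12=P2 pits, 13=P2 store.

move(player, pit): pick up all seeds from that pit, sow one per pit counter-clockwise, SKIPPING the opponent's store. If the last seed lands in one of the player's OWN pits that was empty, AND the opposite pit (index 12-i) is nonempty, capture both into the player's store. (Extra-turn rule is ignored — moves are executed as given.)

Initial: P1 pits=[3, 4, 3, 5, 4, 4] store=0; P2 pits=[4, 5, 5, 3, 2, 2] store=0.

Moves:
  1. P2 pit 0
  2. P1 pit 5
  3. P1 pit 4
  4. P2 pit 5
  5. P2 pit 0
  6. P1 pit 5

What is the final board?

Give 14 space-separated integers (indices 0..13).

Answer: 4 4 3 5 0 0 3 0 9 8 4 3 0 1

Derivation:
Move 1: P2 pit0 -> P1=[3,4,3,5,4,4](0) P2=[0,6,6,4,3,2](0)
Move 2: P1 pit5 -> P1=[3,4,3,5,4,0](1) P2=[1,7,7,4,3,2](0)
Move 3: P1 pit4 -> P1=[3,4,3,5,0,1](2) P2=[2,8,7,4,3,2](0)
Move 4: P2 pit5 -> P1=[4,4,3,5,0,1](2) P2=[2,8,7,4,3,0](1)
Move 5: P2 pit0 -> P1=[4,4,3,5,0,1](2) P2=[0,9,8,4,3,0](1)
Move 6: P1 pit5 -> P1=[4,4,3,5,0,0](3) P2=[0,9,8,4,3,0](1)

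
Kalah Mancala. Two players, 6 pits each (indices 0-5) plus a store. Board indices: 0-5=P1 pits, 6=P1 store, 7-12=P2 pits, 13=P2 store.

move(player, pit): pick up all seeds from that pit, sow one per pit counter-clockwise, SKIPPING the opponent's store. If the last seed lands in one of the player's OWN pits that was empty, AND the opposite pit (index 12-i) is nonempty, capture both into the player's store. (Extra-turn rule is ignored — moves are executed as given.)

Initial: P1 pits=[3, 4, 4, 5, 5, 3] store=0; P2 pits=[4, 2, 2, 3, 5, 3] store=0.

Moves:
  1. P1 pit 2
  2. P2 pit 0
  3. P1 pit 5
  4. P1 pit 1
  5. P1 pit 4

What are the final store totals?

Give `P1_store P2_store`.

Move 1: P1 pit2 -> P1=[3,4,0,6,6,4](1) P2=[4,2,2,3,5,3](0)
Move 2: P2 pit0 -> P1=[3,4,0,6,6,4](1) P2=[0,3,3,4,6,3](0)
Move 3: P1 pit5 -> P1=[3,4,0,6,6,0](2) P2=[1,4,4,4,6,3](0)
Move 4: P1 pit1 -> P1=[3,0,1,7,7,0](4) P2=[0,4,4,4,6,3](0)
Move 5: P1 pit4 -> P1=[3,0,1,7,0,1](5) P2=[1,5,5,5,7,3](0)

Answer: 5 0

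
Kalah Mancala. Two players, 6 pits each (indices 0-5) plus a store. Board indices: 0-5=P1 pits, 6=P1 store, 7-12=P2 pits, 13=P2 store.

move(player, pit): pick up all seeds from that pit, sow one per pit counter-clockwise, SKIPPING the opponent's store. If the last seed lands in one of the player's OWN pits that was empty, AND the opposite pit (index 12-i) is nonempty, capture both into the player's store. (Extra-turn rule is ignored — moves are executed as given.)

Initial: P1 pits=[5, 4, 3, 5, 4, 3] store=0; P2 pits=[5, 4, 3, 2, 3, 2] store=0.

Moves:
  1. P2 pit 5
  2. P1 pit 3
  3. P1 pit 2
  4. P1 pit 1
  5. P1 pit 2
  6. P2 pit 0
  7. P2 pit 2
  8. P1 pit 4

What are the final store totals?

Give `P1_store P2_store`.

Answer: 2 3

Derivation:
Move 1: P2 pit5 -> P1=[6,4,3,5,4,3](0) P2=[5,4,3,2,3,0](1)
Move 2: P1 pit3 -> P1=[6,4,3,0,5,4](1) P2=[6,5,3,2,3,0](1)
Move 3: P1 pit2 -> P1=[6,4,0,1,6,5](1) P2=[6,5,3,2,3,0](1)
Move 4: P1 pit1 -> P1=[6,0,1,2,7,6](1) P2=[6,5,3,2,3,0](1)
Move 5: P1 pit2 -> P1=[6,0,0,3,7,6](1) P2=[6,5,3,2,3,0](1)
Move 6: P2 pit0 -> P1=[6,0,0,3,7,6](1) P2=[0,6,4,3,4,1](2)
Move 7: P2 pit2 -> P1=[6,0,0,3,7,6](1) P2=[0,6,0,4,5,2](3)
Move 8: P1 pit4 -> P1=[6,0,0,3,0,7](2) P2=[1,7,1,5,6,2](3)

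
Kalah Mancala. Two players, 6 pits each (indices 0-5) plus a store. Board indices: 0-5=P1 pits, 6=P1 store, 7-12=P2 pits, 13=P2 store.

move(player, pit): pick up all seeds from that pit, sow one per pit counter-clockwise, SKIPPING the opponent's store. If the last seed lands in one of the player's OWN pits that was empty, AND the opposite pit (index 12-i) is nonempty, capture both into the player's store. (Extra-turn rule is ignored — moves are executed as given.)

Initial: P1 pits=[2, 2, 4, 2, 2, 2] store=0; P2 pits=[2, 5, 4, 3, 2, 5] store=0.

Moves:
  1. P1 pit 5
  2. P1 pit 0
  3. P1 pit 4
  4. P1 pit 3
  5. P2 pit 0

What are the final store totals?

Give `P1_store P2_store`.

Answer: 2 0

Derivation:
Move 1: P1 pit5 -> P1=[2,2,4,2,2,0](1) P2=[3,5,4,3,2,5](0)
Move 2: P1 pit0 -> P1=[0,3,5,2,2,0](1) P2=[3,5,4,3,2,5](0)
Move 3: P1 pit4 -> P1=[0,3,5,2,0,1](2) P2=[3,5,4,3,2,5](0)
Move 4: P1 pit3 -> P1=[0,3,5,0,1,2](2) P2=[3,5,4,3,2,5](0)
Move 5: P2 pit0 -> P1=[0,3,5,0,1,2](2) P2=[0,6,5,4,2,5](0)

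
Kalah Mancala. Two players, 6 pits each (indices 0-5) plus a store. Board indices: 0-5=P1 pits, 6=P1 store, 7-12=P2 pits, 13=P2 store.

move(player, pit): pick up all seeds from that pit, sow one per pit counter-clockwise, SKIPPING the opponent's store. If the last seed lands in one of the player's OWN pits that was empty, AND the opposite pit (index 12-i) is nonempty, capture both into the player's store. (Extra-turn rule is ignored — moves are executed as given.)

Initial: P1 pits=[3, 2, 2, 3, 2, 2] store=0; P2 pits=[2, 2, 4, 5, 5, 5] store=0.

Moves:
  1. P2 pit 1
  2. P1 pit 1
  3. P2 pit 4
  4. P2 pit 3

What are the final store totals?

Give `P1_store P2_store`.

Move 1: P2 pit1 -> P1=[3,2,2,3,2,2](0) P2=[2,0,5,6,5,5](0)
Move 2: P1 pit1 -> P1=[3,0,3,4,2,2](0) P2=[2,0,5,6,5,5](0)
Move 3: P2 pit4 -> P1=[4,1,4,4,2,2](0) P2=[2,0,5,6,0,6](1)
Move 4: P2 pit3 -> P1=[5,2,5,4,2,2](0) P2=[2,0,5,0,1,7](2)

Answer: 0 2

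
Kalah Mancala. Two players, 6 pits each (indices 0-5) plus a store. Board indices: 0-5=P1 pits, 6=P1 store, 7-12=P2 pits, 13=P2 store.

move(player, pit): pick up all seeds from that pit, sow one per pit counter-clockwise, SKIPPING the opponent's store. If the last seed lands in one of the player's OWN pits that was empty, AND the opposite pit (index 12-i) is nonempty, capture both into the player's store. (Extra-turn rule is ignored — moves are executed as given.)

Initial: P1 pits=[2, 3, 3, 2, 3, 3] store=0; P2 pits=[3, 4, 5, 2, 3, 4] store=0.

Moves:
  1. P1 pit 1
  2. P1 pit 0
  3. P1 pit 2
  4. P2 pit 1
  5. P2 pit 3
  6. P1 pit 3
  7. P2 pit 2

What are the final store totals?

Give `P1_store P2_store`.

Answer: 2 2

Derivation:
Move 1: P1 pit1 -> P1=[2,0,4,3,4,3](0) P2=[3,4,5,2,3,4](0)
Move 2: P1 pit0 -> P1=[0,1,5,3,4,3](0) P2=[3,4,5,2,3,4](0)
Move 3: P1 pit2 -> P1=[0,1,0,4,5,4](1) P2=[4,4,5,2,3,4](0)
Move 4: P2 pit1 -> P1=[0,1,0,4,5,4](1) P2=[4,0,6,3,4,5](0)
Move 5: P2 pit3 -> P1=[0,1,0,4,5,4](1) P2=[4,0,6,0,5,6](1)
Move 6: P1 pit3 -> P1=[0,1,0,0,6,5](2) P2=[5,0,6,0,5,6](1)
Move 7: P2 pit2 -> P1=[1,2,0,0,6,5](2) P2=[5,0,0,1,6,7](2)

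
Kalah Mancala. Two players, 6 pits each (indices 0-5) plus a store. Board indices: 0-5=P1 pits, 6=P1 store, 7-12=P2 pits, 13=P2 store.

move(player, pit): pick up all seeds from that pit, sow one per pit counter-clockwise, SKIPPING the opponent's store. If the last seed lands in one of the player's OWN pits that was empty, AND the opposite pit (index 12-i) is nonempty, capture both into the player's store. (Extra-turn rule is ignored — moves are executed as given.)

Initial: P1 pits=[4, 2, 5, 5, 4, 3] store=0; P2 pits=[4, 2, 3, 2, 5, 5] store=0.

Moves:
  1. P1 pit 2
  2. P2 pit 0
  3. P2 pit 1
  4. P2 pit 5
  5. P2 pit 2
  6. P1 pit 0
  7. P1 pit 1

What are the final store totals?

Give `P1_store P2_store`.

Answer: 2 2

Derivation:
Move 1: P1 pit2 -> P1=[4,2,0,6,5,4](1) P2=[5,2,3,2,5,5](0)
Move 2: P2 pit0 -> P1=[4,2,0,6,5,4](1) P2=[0,3,4,3,6,6](0)
Move 3: P2 pit1 -> P1=[4,2,0,6,5,4](1) P2=[0,0,5,4,7,6](0)
Move 4: P2 pit5 -> P1=[5,3,1,7,6,4](1) P2=[0,0,5,4,7,0](1)
Move 5: P2 pit2 -> P1=[6,3,1,7,6,4](1) P2=[0,0,0,5,8,1](2)
Move 6: P1 pit0 -> P1=[0,4,2,8,7,5](2) P2=[0,0,0,5,8,1](2)
Move 7: P1 pit1 -> P1=[0,0,3,9,8,6](2) P2=[0,0,0,5,8,1](2)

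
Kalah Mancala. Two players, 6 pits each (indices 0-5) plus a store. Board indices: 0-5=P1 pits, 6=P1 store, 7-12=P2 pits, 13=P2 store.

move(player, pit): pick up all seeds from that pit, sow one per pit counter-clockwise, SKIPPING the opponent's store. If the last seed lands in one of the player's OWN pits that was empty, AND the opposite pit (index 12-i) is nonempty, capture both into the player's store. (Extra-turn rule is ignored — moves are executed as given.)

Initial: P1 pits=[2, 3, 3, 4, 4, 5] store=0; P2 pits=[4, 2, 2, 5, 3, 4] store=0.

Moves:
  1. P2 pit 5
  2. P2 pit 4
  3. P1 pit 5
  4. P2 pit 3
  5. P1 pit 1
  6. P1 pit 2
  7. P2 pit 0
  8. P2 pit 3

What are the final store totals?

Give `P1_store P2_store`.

Answer: 3 4

Derivation:
Move 1: P2 pit5 -> P1=[3,4,4,4,4,5](0) P2=[4,2,2,5,3,0](1)
Move 2: P2 pit4 -> P1=[4,4,4,4,4,5](0) P2=[4,2,2,5,0,1](2)
Move 3: P1 pit5 -> P1=[4,4,4,4,4,0](1) P2=[5,3,3,6,0,1](2)
Move 4: P2 pit3 -> P1=[5,5,5,4,4,0](1) P2=[5,3,3,0,1,2](3)
Move 5: P1 pit1 -> P1=[5,0,6,5,5,1](2) P2=[5,3,3,0,1,2](3)
Move 6: P1 pit2 -> P1=[5,0,0,6,6,2](3) P2=[6,4,3,0,1,2](3)
Move 7: P2 pit0 -> P1=[5,0,0,6,6,2](3) P2=[0,5,4,1,2,3](4)
Move 8: P2 pit3 -> P1=[5,0,0,6,6,2](3) P2=[0,5,4,0,3,3](4)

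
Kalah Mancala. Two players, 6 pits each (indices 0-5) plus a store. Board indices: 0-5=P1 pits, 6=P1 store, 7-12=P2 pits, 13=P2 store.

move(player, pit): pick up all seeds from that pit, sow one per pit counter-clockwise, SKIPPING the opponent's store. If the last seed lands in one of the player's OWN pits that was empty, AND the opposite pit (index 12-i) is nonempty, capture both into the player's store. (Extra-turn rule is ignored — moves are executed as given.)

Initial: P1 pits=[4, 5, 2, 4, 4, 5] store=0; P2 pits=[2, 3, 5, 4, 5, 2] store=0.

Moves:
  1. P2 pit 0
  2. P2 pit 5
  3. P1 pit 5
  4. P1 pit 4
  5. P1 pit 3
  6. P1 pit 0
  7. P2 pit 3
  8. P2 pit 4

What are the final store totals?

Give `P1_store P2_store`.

Move 1: P2 pit0 -> P1=[4,5,2,4,4,5](0) P2=[0,4,6,4,5,2](0)
Move 2: P2 pit5 -> P1=[5,5,2,4,4,5](0) P2=[0,4,6,4,5,0](1)
Move 3: P1 pit5 -> P1=[5,5,2,4,4,0](1) P2=[1,5,7,5,5,0](1)
Move 4: P1 pit4 -> P1=[5,5,2,4,0,1](2) P2=[2,6,7,5,5,0](1)
Move 5: P1 pit3 -> P1=[5,5,2,0,1,2](3) P2=[3,6,7,5,5,0](1)
Move 6: P1 pit0 -> P1=[0,6,3,1,2,3](3) P2=[3,6,7,5,5,0](1)
Move 7: P2 pit3 -> P1=[1,7,3,1,2,3](3) P2=[3,6,7,0,6,1](2)
Move 8: P2 pit4 -> P1=[2,8,4,2,2,3](3) P2=[3,6,7,0,0,2](3)

Answer: 3 3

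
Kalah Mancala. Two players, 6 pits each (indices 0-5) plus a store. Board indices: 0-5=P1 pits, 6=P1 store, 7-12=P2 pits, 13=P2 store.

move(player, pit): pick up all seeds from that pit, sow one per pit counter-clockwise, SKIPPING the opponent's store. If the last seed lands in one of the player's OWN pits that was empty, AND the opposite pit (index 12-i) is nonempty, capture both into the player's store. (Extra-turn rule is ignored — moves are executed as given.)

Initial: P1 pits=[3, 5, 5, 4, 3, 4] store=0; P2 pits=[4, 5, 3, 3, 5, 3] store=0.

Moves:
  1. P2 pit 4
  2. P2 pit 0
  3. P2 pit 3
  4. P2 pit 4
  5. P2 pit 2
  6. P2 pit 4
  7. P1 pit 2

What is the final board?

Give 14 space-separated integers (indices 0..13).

Answer: 5 0 0 5 4 5 1 1 7 0 1 0 8 10

Derivation:
Move 1: P2 pit4 -> P1=[4,6,6,4,3,4](0) P2=[4,5,3,3,0,4](1)
Move 2: P2 pit0 -> P1=[4,0,6,4,3,4](0) P2=[0,6,4,4,0,4](8)
Move 3: P2 pit3 -> P1=[5,0,6,4,3,4](0) P2=[0,6,4,0,1,5](9)
Move 4: P2 pit4 -> P1=[5,0,6,4,3,4](0) P2=[0,6,4,0,0,6](9)
Move 5: P2 pit2 -> P1=[5,0,6,4,3,4](0) P2=[0,6,0,1,1,7](10)
Move 6: P2 pit4 -> P1=[5,0,6,4,3,4](0) P2=[0,6,0,1,0,8](10)
Move 7: P1 pit2 -> P1=[5,0,0,5,4,5](1) P2=[1,7,0,1,0,8](10)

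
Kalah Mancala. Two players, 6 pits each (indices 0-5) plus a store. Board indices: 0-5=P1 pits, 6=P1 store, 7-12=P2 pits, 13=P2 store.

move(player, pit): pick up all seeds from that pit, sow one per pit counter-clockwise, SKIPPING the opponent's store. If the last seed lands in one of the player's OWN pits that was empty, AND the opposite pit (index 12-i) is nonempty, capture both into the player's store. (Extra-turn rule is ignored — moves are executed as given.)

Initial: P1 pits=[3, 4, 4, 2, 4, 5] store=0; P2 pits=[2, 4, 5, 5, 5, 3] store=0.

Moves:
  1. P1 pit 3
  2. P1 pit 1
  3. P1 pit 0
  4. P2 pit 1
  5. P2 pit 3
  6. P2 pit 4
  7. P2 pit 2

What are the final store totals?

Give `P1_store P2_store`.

Move 1: P1 pit3 -> P1=[3,4,4,0,5,6](0) P2=[2,4,5,5,5,3](0)
Move 2: P1 pit1 -> P1=[3,0,5,1,6,7](0) P2=[2,4,5,5,5,3](0)
Move 3: P1 pit0 -> P1=[0,1,6,2,6,7](0) P2=[2,4,5,5,5,3](0)
Move 4: P2 pit1 -> P1=[0,1,6,2,6,7](0) P2=[2,0,6,6,6,4](0)
Move 5: P2 pit3 -> P1=[1,2,7,2,6,7](0) P2=[2,0,6,0,7,5](1)
Move 6: P2 pit4 -> P1=[2,3,8,3,7,7](0) P2=[2,0,6,0,0,6](2)
Move 7: P2 pit2 -> P1=[3,4,8,3,7,7](0) P2=[2,0,0,1,1,7](3)

Answer: 0 3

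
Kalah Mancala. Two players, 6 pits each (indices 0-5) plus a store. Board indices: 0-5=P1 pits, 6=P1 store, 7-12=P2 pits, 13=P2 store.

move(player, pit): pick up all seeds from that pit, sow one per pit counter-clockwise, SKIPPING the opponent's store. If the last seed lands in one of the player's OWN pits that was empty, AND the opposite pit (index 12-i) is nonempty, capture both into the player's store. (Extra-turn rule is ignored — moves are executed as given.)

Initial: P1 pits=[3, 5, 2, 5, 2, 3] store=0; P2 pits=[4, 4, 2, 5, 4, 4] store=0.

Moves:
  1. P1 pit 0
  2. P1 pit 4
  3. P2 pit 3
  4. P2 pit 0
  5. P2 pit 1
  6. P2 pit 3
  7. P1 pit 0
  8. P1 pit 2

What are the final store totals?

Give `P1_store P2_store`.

Answer: 1 2

Derivation:
Move 1: P1 pit0 -> P1=[0,6,3,6,2,3](0) P2=[4,4,2,5,4,4](0)
Move 2: P1 pit4 -> P1=[0,6,3,6,0,4](1) P2=[4,4,2,5,4,4](0)
Move 3: P2 pit3 -> P1=[1,7,3,6,0,4](1) P2=[4,4,2,0,5,5](1)
Move 4: P2 pit0 -> P1=[1,7,3,6,0,4](1) P2=[0,5,3,1,6,5](1)
Move 5: P2 pit1 -> P1=[1,7,3,6,0,4](1) P2=[0,0,4,2,7,6](2)
Move 6: P2 pit3 -> P1=[1,7,3,6,0,4](1) P2=[0,0,4,0,8,7](2)
Move 7: P1 pit0 -> P1=[0,8,3,6,0,4](1) P2=[0,0,4,0,8,7](2)
Move 8: P1 pit2 -> P1=[0,8,0,7,1,5](1) P2=[0,0,4,0,8,7](2)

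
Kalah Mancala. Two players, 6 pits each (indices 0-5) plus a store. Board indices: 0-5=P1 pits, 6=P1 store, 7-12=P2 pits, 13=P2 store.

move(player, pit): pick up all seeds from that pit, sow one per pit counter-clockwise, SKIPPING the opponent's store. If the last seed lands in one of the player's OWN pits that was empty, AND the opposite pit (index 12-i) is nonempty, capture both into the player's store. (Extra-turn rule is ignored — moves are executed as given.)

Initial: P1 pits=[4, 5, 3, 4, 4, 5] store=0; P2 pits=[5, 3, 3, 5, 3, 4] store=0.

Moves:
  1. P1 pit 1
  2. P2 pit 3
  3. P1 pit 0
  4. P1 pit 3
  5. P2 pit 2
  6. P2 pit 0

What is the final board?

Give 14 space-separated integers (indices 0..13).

Answer: 0 2 5 0 7 8 2 0 5 1 2 6 7 3

Derivation:
Move 1: P1 pit1 -> P1=[4,0,4,5,5,6](1) P2=[5,3,3,5,3,4](0)
Move 2: P2 pit3 -> P1=[5,1,4,5,5,6](1) P2=[5,3,3,0,4,5](1)
Move 3: P1 pit0 -> P1=[0,2,5,6,6,7](1) P2=[5,3,3,0,4,5](1)
Move 4: P1 pit3 -> P1=[0,2,5,0,7,8](2) P2=[6,4,4,0,4,5](1)
Move 5: P2 pit2 -> P1=[0,2,5,0,7,8](2) P2=[6,4,0,1,5,6](2)
Move 6: P2 pit0 -> P1=[0,2,5,0,7,8](2) P2=[0,5,1,2,6,7](3)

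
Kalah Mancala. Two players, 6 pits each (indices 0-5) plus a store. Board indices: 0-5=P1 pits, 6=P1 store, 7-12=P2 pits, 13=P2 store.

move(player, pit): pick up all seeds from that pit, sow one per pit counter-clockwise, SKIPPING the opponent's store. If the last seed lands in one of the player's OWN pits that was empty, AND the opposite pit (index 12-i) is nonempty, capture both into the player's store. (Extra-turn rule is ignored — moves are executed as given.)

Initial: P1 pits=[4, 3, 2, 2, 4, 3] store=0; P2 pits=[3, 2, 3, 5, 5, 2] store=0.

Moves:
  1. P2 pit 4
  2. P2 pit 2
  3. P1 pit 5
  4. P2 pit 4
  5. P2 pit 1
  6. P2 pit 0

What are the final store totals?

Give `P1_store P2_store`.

Move 1: P2 pit4 -> P1=[5,4,3,2,4,3](0) P2=[3,2,3,5,0,3](1)
Move 2: P2 pit2 -> P1=[5,4,3,2,4,3](0) P2=[3,2,0,6,1,4](1)
Move 3: P1 pit5 -> P1=[5,4,3,2,4,0](1) P2=[4,3,0,6,1,4](1)
Move 4: P2 pit4 -> P1=[5,4,3,2,4,0](1) P2=[4,3,0,6,0,5](1)
Move 5: P2 pit1 -> P1=[5,0,3,2,4,0](1) P2=[4,0,1,7,0,5](6)
Move 6: P2 pit0 -> P1=[5,0,3,2,4,0](1) P2=[0,1,2,8,1,5](6)

Answer: 1 6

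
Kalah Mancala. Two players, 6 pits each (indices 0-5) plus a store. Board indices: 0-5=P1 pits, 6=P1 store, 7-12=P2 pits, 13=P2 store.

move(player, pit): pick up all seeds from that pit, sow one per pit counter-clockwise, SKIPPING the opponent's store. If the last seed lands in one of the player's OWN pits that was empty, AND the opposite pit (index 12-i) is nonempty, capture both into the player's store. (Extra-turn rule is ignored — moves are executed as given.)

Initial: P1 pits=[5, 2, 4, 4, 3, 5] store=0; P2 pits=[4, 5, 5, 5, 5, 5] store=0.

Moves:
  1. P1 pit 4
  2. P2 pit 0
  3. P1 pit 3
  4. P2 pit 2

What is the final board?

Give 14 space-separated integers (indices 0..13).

Move 1: P1 pit4 -> P1=[5,2,4,4,0,6](1) P2=[5,5,5,5,5,5](0)
Move 2: P2 pit0 -> P1=[5,2,4,4,0,6](1) P2=[0,6,6,6,6,6](0)
Move 3: P1 pit3 -> P1=[5,2,4,0,1,7](2) P2=[1,6,6,6,6,6](0)
Move 4: P2 pit2 -> P1=[6,3,4,0,1,7](2) P2=[1,6,0,7,7,7](1)

Answer: 6 3 4 0 1 7 2 1 6 0 7 7 7 1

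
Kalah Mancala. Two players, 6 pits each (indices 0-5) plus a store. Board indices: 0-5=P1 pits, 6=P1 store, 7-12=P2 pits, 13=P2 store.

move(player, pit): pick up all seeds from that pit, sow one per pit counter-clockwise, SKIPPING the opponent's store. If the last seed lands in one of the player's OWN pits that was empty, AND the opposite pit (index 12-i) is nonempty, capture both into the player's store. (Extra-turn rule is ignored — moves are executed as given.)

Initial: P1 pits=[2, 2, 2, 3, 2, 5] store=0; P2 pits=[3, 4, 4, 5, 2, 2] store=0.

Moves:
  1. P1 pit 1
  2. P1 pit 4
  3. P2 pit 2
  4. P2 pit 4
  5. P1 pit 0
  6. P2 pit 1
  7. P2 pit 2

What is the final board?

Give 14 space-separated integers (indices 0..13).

Answer: 0 1 4 5 0 6 1 3 0 0 8 1 5 2

Derivation:
Move 1: P1 pit1 -> P1=[2,0,3,4,2,5](0) P2=[3,4,4,5,2,2](0)
Move 2: P1 pit4 -> P1=[2,0,3,4,0,6](1) P2=[3,4,4,5,2,2](0)
Move 3: P2 pit2 -> P1=[2,0,3,4,0,6](1) P2=[3,4,0,6,3,3](1)
Move 4: P2 pit4 -> P1=[3,0,3,4,0,6](1) P2=[3,4,0,6,0,4](2)
Move 5: P1 pit0 -> P1=[0,1,4,5,0,6](1) P2=[3,4,0,6,0,4](2)
Move 6: P2 pit1 -> P1=[0,1,4,5,0,6](1) P2=[3,0,1,7,1,5](2)
Move 7: P2 pit2 -> P1=[0,1,4,5,0,6](1) P2=[3,0,0,8,1,5](2)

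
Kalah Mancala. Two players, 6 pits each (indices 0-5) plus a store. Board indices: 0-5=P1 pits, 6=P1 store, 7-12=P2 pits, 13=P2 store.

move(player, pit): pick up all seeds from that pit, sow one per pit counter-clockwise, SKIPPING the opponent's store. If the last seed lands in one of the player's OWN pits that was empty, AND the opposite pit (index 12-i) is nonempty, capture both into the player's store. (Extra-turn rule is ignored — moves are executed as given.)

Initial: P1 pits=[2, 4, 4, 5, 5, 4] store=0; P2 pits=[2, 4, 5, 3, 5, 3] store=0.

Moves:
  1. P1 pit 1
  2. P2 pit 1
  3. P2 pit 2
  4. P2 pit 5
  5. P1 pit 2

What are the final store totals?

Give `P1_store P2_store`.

Answer: 1 2

Derivation:
Move 1: P1 pit1 -> P1=[2,0,5,6,6,5](0) P2=[2,4,5,3,5,3](0)
Move 2: P2 pit1 -> P1=[2,0,5,6,6,5](0) P2=[2,0,6,4,6,4](0)
Move 3: P2 pit2 -> P1=[3,1,5,6,6,5](0) P2=[2,0,0,5,7,5](1)
Move 4: P2 pit5 -> P1=[4,2,6,7,6,5](0) P2=[2,0,0,5,7,0](2)
Move 5: P1 pit2 -> P1=[4,2,0,8,7,6](1) P2=[3,1,0,5,7,0](2)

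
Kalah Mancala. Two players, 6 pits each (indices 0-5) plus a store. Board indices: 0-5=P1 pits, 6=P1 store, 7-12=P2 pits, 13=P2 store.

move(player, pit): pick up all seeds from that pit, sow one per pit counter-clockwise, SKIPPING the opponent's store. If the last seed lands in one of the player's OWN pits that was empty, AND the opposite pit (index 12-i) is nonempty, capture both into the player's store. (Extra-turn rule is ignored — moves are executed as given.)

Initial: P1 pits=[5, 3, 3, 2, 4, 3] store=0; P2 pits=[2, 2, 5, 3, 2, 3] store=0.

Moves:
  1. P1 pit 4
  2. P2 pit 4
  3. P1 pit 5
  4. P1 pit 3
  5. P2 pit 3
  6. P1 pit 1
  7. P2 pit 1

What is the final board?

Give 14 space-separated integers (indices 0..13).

Move 1: P1 pit4 -> P1=[5,3,3,2,0,4](1) P2=[3,3,5,3,2,3](0)
Move 2: P2 pit4 -> P1=[5,3,3,2,0,4](1) P2=[3,3,5,3,0,4](1)
Move 3: P1 pit5 -> P1=[5,3,3,2,0,0](2) P2=[4,4,6,3,0,4](1)
Move 4: P1 pit3 -> P1=[5,3,3,0,1,0](7) P2=[0,4,6,3,0,4](1)
Move 5: P2 pit3 -> P1=[5,3,3,0,1,0](7) P2=[0,4,6,0,1,5](2)
Move 6: P1 pit1 -> P1=[5,0,4,1,2,0](7) P2=[0,4,6,0,1,5](2)
Move 7: P2 pit1 -> P1=[5,0,4,1,2,0](7) P2=[0,0,7,1,2,6](2)

Answer: 5 0 4 1 2 0 7 0 0 7 1 2 6 2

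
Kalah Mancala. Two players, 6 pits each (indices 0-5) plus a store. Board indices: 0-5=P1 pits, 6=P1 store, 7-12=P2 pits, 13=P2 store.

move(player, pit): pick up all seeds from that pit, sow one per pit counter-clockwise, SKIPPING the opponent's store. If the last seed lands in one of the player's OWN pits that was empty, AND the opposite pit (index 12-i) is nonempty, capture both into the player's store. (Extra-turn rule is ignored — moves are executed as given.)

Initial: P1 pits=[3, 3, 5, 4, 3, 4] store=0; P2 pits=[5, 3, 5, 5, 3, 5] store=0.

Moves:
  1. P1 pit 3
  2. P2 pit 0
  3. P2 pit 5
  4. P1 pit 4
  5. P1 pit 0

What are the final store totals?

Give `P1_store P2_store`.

Move 1: P1 pit3 -> P1=[3,3,5,0,4,5](1) P2=[6,3,5,5,3,5](0)
Move 2: P2 pit0 -> P1=[3,3,5,0,4,5](1) P2=[0,4,6,6,4,6](1)
Move 3: P2 pit5 -> P1=[4,4,6,1,5,5](1) P2=[0,4,6,6,4,0](2)
Move 4: P1 pit4 -> P1=[4,4,6,1,0,6](2) P2=[1,5,7,6,4,0](2)
Move 5: P1 pit0 -> P1=[0,5,7,2,0,6](8) P2=[1,0,7,6,4,0](2)

Answer: 8 2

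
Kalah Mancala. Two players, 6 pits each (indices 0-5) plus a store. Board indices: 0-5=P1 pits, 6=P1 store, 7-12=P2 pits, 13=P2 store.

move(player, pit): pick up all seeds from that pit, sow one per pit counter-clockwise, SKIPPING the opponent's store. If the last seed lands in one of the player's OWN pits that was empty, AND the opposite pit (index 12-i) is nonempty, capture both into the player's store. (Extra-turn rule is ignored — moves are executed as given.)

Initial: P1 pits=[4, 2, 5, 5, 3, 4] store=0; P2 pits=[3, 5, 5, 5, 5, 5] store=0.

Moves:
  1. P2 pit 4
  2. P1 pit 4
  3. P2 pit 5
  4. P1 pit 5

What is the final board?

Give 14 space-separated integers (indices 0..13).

Move 1: P2 pit4 -> P1=[5,3,6,5,3,4](0) P2=[3,5,5,5,0,6](1)
Move 2: P1 pit4 -> P1=[5,3,6,5,0,5](1) P2=[4,5,5,5,0,6](1)
Move 3: P2 pit5 -> P1=[6,4,7,6,1,5](1) P2=[4,5,5,5,0,0](2)
Move 4: P1 pit5 -> P1=[6,4,7,6,1,0](2) P2=[5,6,6,6,0,0](2)

Answer: 6 4 7 6 1 0 2 5 6 6 6 0 0 2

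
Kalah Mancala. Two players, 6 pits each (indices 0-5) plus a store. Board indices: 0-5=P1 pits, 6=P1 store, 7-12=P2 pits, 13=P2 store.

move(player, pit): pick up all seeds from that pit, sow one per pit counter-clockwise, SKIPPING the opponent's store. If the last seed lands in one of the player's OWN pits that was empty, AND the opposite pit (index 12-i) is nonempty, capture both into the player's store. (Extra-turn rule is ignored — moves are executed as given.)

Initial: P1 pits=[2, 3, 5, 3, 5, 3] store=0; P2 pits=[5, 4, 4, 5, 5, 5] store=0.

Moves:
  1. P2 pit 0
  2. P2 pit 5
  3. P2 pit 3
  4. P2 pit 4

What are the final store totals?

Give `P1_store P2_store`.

Answer: 0 3

Derivation:
Move 1: P2 pit0 -> P1=[2,3,5,3,5,3](0) P2=[0,5,5,6,6,6](0)
Move 2: P2 pit5 -> P1=[3,4,6,4,6,3](0) P2=[0,5,5,6,6,0](1)
Move 3: P2 pit3 -> P1=[4,5,7,4,6,3](0) P2=[0,5,5,0,7,1](2)
Move 4: P2 pit4 -> P1=[5,6,8,5,7,3](0) P2=[0,5,5,0,0,2](3)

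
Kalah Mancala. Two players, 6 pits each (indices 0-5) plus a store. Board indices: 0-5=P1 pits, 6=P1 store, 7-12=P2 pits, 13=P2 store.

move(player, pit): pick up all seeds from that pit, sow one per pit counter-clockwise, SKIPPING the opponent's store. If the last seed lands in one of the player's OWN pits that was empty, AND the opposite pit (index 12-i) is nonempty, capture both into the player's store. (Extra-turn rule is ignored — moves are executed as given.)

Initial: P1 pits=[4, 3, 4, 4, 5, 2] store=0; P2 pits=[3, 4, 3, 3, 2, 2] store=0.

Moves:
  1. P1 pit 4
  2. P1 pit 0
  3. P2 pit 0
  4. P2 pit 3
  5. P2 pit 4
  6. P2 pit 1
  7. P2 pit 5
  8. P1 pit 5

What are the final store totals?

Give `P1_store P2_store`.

Move 1: P1 pit4 -> P1=[4,3,4,4,0,3](1) P2=[4,5,4,3,2,2](0)
Move 2: P1 pit0 -> P1=[0,4,5,5,0,3](7) P2=[4,0,4,3,2,2](0)
Move 3: P2 pit0 -> P1=[0,4,5,5,0,3](7) P2=[0,1,5,4,3,2](0)
Move 4: P2 pit3 -> P1=[1,4,5,5,0,3](7) P2=[0,1,5,0,4,3](1)
Move 5: P2 pit4 -> P1=[2,5,5,5,0,3](7) P2=[0,1,5,0,0,4](2)
Move 6: P2 pit1 -> P1=[2,5,5,5,0,3](7) P2=[0,0,6,0,0,4](2)
Move 7: P2 pit5 -> P1=[3,6,6,5,0,3](7) P2=[0,0,6,0,0,0](3)
Move 8: P1 pit5 -> P1=[3,6,6,5,0,0](8) P2=[1,1,6,0,0,0](3)

Answer: 8 3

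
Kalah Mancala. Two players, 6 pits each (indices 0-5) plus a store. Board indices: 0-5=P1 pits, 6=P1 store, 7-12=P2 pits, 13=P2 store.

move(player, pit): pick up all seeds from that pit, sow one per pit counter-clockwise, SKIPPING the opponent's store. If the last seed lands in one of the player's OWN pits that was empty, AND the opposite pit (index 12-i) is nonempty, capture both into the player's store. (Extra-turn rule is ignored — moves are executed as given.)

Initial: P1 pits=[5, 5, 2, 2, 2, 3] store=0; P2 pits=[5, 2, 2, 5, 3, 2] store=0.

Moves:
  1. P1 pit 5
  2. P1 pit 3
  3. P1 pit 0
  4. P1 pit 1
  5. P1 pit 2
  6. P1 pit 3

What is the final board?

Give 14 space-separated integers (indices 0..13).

Move 1: P1 pit5 -> P1=[5,5,2,2,2,0](1) P2=[6,3,2,5,3,2](0)
Move 2: P1 pit3 -> P1=[5,5,2,0,3,0](8) P2=[0,3,2,5,3,2](0)
Move 3: P1 pit0 -> P1=[0,6,3,1,4,1](8) P2=[0,3,2,5,3,2](0)
Move 4: P1 pit1 -> P1=[0,0,4,2,5,2](9) P2=[1,3,2,5,3,2](0)
Move 5: P1 pit2 -> P1=[0,0,0,3,6,3](10) P2=[1,3,2,5,3,2](0)
Move 6: P1 pit3 -> P1=[0,0,0,0,7,4](11) P2=[1,3,2,5,3,2](0)

Answer: 0 0 0 0 7 4 11 1 3 2 5 3 2 0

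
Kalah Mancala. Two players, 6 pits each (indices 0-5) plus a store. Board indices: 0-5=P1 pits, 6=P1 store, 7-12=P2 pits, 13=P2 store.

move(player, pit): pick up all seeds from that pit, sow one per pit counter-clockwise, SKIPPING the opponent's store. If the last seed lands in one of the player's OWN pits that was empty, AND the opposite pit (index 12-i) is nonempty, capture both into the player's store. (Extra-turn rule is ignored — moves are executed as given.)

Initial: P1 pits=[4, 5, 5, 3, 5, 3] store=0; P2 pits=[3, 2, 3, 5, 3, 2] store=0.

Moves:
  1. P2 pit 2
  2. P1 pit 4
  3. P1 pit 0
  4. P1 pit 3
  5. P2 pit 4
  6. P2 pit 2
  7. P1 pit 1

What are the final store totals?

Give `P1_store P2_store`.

Move 1: P2 pit2 -> P1=[4,5,5,3,5,3](0) P2=[3,2,0,6,4,3](0)
Move 2: P1 pit4 -> P1=[4,5,5,3,0,4](1) P2=[4,3,1,6,4,3](0)
Move 3: P1 pit0 -> P1=[0,6,6,4,0,4](5) P2=[4,0,1,6,4,3](0)
Move 4: P1 pit3 -> P1=[0,6,6,0,1,5](6) P2=[5,0,1,6,4,3](0)
Move 5: P2 pit4 -> P1=[1,7,6,0,1,5](6) P2=[5,0,1,6,0,4](1)
Move 6: P2 pit2 -> P1=[1,7,6,0,1,5](6) P2=[5,0,0,7,0,4](1)
Move 7: P1 pit1 -> P1=[1,0,7,1,2,6](7) P2=[6,1,0,7,0,4](1)

Answer: 7 1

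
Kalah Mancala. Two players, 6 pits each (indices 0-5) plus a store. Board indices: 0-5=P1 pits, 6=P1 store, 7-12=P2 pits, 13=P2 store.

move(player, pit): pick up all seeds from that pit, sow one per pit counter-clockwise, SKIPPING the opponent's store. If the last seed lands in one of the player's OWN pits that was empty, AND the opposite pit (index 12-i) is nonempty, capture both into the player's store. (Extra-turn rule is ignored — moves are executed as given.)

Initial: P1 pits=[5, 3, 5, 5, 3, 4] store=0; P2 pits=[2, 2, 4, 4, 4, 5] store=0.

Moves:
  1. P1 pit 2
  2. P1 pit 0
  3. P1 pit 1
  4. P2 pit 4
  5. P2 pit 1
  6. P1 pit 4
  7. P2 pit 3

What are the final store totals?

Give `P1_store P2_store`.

Answer: 2 2

Derivation:
Move 1: P1 pit2 -> P1=[5,3,0,6,4,5](1) P2=[3,2,4,4,4,5](0)
Move 2: P1 pit0 -> P1=[0,4,1,7,5,6](1) P2=[3,2,4,4,4,5](0)
Move 3: P1 pit1 -> P1=[0,0,2,8,6,7](1) P2=[3,2,4,4,4,5](0)
Move 4: P2 pit4 -> P1=[1,1,2,8,6,7](1) P2=[3,2,4,4,0,6](1)
Move 5: P2 pit1 -> P1=[1,1,2,8,6,7](1) P2=[3,0,5,5,0,6](1)
Move 6: P1 pit4 -> P1=[1,1,2,8,0,8](2) P2=[4,1,6,6,0,6](1)
Move 7: P2 pit3 -> P1=[2,2,3,8,0,8](2) P2=[4,1,6,0,1,7](2)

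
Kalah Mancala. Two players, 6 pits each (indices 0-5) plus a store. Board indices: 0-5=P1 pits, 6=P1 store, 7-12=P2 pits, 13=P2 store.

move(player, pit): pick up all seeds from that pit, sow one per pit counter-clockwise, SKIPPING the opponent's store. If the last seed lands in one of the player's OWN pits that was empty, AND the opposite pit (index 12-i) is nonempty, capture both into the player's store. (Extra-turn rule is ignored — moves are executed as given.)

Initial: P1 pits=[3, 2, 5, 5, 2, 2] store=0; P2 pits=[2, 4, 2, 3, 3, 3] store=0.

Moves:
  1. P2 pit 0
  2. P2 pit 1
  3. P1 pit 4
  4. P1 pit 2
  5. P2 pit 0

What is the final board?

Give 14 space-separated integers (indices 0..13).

Answer: 3 2 0 6 0 4 2 0 0 4 4 4 4 3

Derivation:
Move 1: P2 pit0 -> P1=[3,2,5,5,2,2](0) P2=[0,5,3,3,3,3](0)
Move 2: P2 pit1 -> P1=[3,2,5,5,2,2](0) P2=[0,0,4,4,4,4](1)
Move 3: P1 pit4 -> P1=[3,2,5,5,0,3](1) P2=[0,0,4,4,4,4](1)
Move 4: P1 pit2 -> P1=[3,2,0,6,1,4](2) P2=[1,0,4,4,4,4](1)
Move 5: P2 pit0 -> P1=[3,2,0,6,0,4](2) P2=[0,0,4,4,4,4](3)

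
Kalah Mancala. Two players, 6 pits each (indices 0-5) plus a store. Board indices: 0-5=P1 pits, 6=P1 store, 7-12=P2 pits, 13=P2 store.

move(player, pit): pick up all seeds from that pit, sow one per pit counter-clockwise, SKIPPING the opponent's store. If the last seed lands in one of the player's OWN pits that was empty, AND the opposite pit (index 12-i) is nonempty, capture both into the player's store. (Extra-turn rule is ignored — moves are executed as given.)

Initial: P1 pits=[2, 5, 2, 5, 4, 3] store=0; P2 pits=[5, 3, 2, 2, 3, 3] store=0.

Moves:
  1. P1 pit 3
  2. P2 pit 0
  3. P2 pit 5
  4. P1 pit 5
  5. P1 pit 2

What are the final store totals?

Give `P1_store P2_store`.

Move 1: P1 pit3 -> P1=[2,5,2,0,5,4](1) P2=[6,4,2,2,3,3](0)
Move 2: P2 pit0 -> P1=[2,5,2,0,5,4](1) P2=[0,5,3,3,4,4](1)
Move 3: P2 pit5 -> P1=[3,6,3,0,5,4](1) P2=[0,5,3,3,4,0](2)
Move 4: P1 pit5 -> P1=[3,6,3,0,5,0](2) P2=[1,6,4,3,4,0](2)
Move 5: P1 pit2 -> P1=[3,6,0,1,6,0](4) P2=[0,6,4,3,4,0](2)

Answer: 4 2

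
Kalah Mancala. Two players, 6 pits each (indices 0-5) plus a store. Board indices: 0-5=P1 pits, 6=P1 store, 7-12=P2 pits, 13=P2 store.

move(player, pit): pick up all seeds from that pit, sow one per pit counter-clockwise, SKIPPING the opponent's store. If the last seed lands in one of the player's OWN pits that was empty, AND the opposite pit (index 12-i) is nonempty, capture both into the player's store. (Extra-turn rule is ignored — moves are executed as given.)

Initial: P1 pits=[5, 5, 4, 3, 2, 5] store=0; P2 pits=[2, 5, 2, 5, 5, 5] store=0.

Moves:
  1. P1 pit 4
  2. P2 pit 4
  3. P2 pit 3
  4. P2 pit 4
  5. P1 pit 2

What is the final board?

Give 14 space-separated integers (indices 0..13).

Move 1: P1 pit4 -> P1=[5,5,4,3,0,6](1) P2=[2,5,2,5,5,5](0)
Move 2: P2 pit4 -> P1=[6,6,5,3,0,6](1) P2=[2,5,2,5,0,6](1)
Move 3: P2 pit3 -> P1=[7,7,5,3,0,6](1) P2=[2,5,2,0,1,7](2)
Move 4: P2 pit4 -> P1=[7,7,5,3,0,6](1) P2=[2,5,2,0,0,8](2)
Move 5: P1 pit2 -> P1=[7,7,0,4,1,7](2) P2=[3,5,2,0,0,8](2)

Answer: 7 7 0 4 1 7 2 3 5 2 0 0 8 2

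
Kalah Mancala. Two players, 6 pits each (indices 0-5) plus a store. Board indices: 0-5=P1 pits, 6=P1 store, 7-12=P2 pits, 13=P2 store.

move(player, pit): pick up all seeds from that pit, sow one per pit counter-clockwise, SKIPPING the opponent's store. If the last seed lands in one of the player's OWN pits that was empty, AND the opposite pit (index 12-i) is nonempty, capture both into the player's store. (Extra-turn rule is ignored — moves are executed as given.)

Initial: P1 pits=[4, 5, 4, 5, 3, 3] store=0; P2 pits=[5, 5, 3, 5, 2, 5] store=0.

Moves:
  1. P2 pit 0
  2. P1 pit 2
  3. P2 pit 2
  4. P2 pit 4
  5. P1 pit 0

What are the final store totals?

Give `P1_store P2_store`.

Answer: 1 2

Derivation:
Move 1: P2 pit0 -> P1=[4,5,4,5,3,3](0) P2=[0,6,4,6,3,6](0)
Move 2: P1 pit2 -> P1=[4,5,0,6,4,4](1) P2=[0,6,4,6,3,6](0)
Move 3: P2 pit2 -> P1=[4,5,0,6,4,4](1) P2=[0,6,0,7,4,7](1)
Move 4: P2 pit4 -> P1=[5,6,0,6,4,4](1) P2=[0,6,0,7,0,8](2)
Move 5: P1 pit0 -> P1=[0,7,1,7,5,5](1) P2=[0,6,0,7,0,8](2)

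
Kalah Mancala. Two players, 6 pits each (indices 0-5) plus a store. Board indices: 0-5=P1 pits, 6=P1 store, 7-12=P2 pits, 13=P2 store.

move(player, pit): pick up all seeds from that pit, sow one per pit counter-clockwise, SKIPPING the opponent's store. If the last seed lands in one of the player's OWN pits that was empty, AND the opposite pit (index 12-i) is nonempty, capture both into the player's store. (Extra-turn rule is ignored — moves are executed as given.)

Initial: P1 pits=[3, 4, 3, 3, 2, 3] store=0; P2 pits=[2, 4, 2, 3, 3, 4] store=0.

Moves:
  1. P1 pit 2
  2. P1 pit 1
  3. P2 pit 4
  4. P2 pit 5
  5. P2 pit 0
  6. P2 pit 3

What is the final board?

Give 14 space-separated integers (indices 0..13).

Answer: 5 1 2 6 4 5 0 0 5 3 0 1 1 3

Derivation:
Move 1: P1 pit2 -> P1=[3,4,0,4,3,4](0) P2=[2,4,2,3,3,4](0)
Move 2: P1 pit1 -> P1=[3,0,1,5,4,5](0) P2=[2,4,2,3,3,4](0)
Move 3: P2 pit4 -> P1=[4,0,1,5,4,5](0) P2=[2,4,2,3,0,5](1)
Move 4: P2 pit5 -> P1=[5,1,2,6,4,5](0) P2=[2,4,2,3,0,0](2)
Move 5: P2 pit0 -> P1=[5,1,2,6,4,5](0) P2=[0,5,3,3,0,0](2)
Move 6: P2 pit3 -> P1=[5,1,2,6,4,5](0) P2=[0,5,3,0,1,1](3)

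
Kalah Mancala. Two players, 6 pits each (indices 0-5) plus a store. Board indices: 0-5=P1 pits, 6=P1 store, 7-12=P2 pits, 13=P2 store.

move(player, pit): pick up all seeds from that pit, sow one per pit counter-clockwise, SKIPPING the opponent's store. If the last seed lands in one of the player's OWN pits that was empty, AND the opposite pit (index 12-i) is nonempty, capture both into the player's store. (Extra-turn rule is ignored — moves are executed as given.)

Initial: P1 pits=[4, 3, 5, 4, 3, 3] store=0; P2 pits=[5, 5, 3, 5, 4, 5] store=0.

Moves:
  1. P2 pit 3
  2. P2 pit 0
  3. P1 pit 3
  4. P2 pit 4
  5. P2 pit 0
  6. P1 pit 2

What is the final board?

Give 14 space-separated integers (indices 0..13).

Move 1: P2 pit3 -> P1=[5,4,5,4,3,3](0) P2=[5,5,3,0,5,6](1)
Move 2: P2 pit0 -> P1=[5,4,5,4,3,3](0) P2=[0,6,4,1,6,7](1)
Move 3: P1 pit3 -> P1=[5,4,5,0,4,4](1) P2=[1,6,4,1,6,7](1)
Move 4: P2 pit4 -> P1=[6,5,6,1,4,4](1) P2=[1,6,4,1,0,8](2)
Move 5: P2 pit0 -> P1=[6,5,6,1,4,4](1) P2=[0,7,4,1,0,8](2)
Move 6: P1 pit2 -> P1=[6,5,0,2,5,5](2) P2=[1,8,4,1,0,8](2)

Answer: 6 5 0 2 5 5 2 1 8 4 1 0 8 2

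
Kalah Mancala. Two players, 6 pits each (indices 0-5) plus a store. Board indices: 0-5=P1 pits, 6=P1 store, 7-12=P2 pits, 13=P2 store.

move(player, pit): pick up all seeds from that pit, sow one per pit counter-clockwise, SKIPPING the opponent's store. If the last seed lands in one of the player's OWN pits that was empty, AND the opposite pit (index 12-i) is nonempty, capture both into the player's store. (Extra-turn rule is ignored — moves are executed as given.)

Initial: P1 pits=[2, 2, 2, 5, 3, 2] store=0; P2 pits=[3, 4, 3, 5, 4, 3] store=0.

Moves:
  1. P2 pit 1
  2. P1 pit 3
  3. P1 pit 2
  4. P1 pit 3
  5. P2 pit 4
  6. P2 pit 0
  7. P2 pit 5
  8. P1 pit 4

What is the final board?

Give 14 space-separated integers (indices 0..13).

Answer: 4 1 2 1 0 4 2 1 3 6 8 0 0 6

Derivation:
Move 1: P2 pit1 -> P1=[2,2,2,5,3,2](0) P2=[3,0,4,6,5,4](0)
Move 2: P1 pit3 -> P1=[2,2,2,0,4,3](1) P2=[4,1,4,6,5,4](0)
Move 3: P1 pit2 -> P1=[2,2,0,1,5,3](1) P2=[4,1,4,6,5,4](0)
Move 4: P1 pit3 -> P1=[2,2,0,0,6,3](1) P2=[4,1,4,6,5,4](0)
Move 5: P2 pit4 -> P1=[3,3,1,0,6,3](1) P2=[4,1,4,6,0,5](1)
Move 6: P2 pit0 -> P1=[3,0,1,0,6,3](1) P2=[0,2,5,7,0,5](5)
Move 7: P2 pit5 -> P1=[4,1,2,1,6,3](1) P2=[0,2,5,7,0,0](6)
Move 8: P1 pit4 -> P1=[4,1,2,1,0,4](2) P2=[1,3,6,8,0,0](6)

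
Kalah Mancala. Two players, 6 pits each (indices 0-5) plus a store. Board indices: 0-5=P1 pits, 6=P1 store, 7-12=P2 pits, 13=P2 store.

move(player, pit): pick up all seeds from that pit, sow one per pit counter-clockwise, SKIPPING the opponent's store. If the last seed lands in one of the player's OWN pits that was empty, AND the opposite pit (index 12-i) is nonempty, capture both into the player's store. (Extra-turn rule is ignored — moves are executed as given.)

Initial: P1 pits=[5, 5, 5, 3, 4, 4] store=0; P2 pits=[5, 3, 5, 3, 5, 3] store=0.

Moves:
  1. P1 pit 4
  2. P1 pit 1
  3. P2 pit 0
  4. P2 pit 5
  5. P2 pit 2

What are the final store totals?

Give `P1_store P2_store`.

Move 1: P1 pit4 -> P1=[5,5,5,3,0,5](1) P2=[6,4,5,3,5,3](0)
Move 2: P1 pit1 -> P1=[5,0,6,4,1,6](2) P2=[6,4,5,3,5,3](0)
Move 3: P2 pit0 -> P1=[5,0,6,4,1,6](2) P2=[0,5,6,4,6,4](1)
Move 4: P2 pit5 -> P1=[6,1,7,4,1,6](2) P2=[0,5,6,4,6,0](2)
Move 5: P2 pit2 -> P1=[7,2,7,4,1,6](2) P2=[0,5,0,5,7,1](3)

Answer: 2 3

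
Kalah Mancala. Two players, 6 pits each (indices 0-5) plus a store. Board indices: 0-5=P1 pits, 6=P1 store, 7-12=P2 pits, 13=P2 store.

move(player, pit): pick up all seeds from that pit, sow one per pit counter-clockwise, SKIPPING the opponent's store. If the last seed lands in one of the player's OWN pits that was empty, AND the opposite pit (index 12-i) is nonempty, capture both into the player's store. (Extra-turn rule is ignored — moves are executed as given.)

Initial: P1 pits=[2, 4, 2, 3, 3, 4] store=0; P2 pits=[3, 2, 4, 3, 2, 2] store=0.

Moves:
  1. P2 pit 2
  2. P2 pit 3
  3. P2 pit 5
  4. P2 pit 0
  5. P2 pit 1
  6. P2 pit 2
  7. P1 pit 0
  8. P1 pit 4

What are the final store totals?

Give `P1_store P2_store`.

Move 1: P2 pit2 -> P1=[2,4,2,3,3,4](0) P2=[3,2,0,4,3,3](1)
Move 2: P2 pit3 -> P1=[3,4,2,3,3,4](0) P2=[3,2,0,0,4,4](2)
Move 3: P2 pit5 -> P1=[4,5,3,3,3,4](0) P2=[3,2,0,0,4,0](3)
Move 4: P2 pit0 -> P1=[4,5,0,3,3,4](0) P2=[0,3,1,0,4,0](7)
Move 5: P2 pit1 -> P1=[4,5,0,3,3,4](0) P2=[0,0,2,1,5,0](7)
Move 6: P2 pit2 -> P1=[4,5,0,3,3,4](0) P2=[0,0,0,2,6,0](7)
Move 7: P1 pit0 -> P1=[0,6,1,4,4,4](0) P2=[0,0,0,2,6,0](7)
Move 8: P1 pit4 -> P1=[0,6,1,4,0,5](1) P2=[1,1,0,2,6,0](7)

Answer: 1 7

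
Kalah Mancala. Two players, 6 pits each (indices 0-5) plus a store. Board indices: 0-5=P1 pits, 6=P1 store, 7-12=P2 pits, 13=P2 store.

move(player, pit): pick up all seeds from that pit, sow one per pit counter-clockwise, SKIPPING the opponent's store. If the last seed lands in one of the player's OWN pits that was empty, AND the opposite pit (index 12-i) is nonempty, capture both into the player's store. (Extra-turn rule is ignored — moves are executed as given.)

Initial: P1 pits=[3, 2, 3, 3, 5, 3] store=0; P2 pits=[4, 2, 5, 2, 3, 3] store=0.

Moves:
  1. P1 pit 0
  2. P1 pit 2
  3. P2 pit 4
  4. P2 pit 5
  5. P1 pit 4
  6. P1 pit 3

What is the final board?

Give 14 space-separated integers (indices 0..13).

Answer: 2 4 1 0 1 6 3 6 4 6 3 0 0 2

Derivation:
Move 1: P1 pit0 -> P1=[0,3,4,4,5,3](0) P2=[4,2,5,2,3,3](0)
Move 2: P1 pit2 -> P1=[0,3,0,5,6,4](1) P2=[4,2,5,2,3,3](0)
Move 3: P2 pit4 -> P1=[1,3,0,5,6,4](1) P2=[4,2,5,2,0,4](1)
Move 4: P2 pit5 -> P1=[2,4,1,5,6,4](1) P2=[4,2,5,2,0,0](2)
Move 5: P1 pit4 -> P1=[2,4,1,5,0,5](2) P2=[5,3,6,3,0,0](2)
Move 6: P1 pit3 -> P1=[2,4,1,0,1,6](3) P2=[6,4,6,3,0,0](2)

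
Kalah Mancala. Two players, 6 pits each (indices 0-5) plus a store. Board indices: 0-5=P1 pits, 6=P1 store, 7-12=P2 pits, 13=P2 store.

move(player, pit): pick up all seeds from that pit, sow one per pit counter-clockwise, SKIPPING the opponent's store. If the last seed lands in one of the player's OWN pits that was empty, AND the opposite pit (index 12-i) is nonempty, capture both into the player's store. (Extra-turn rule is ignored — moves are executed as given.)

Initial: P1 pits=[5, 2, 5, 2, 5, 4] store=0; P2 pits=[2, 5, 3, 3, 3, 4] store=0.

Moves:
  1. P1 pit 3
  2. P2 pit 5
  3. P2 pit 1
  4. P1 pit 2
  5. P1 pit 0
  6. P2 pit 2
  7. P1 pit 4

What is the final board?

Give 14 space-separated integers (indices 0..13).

Move 1: P1 pit3 -> P1=[5,2,5,0,6,5](0) P2=[2,5,3,3,3,4](0)
Move 2: P2 pit5 -> P1=[6,3,6,0,6,5](0) P2=[2,5,3,3,3,0](1)
Move 3: P2 pit1 -> P1=[6,3,6,0,6,5](0) P2=[2,0,4,4,4,1](2)
Move 4: P1 pit2 -> P1=[6,3,0,1,7,6](1) P2=[3,1,4,4,4,1](2)
Move 5: P1 pit0 -> P1=[0,4,1,2,8,7](2) P2=[3,1,4,4,4,1](2)
Move 6: P2 pit2 -> P1=[0,4,1,2,8,7](2) P2=[3,1,0,5,5,2](3)
Move 7: P1 pit4 -> P1=[0,4,1,2,0,8](3) P2=[4,2,1,6,6,3](3)

Answer: 0 4 1 2 0 8 3 4 2 1 6 6 3 3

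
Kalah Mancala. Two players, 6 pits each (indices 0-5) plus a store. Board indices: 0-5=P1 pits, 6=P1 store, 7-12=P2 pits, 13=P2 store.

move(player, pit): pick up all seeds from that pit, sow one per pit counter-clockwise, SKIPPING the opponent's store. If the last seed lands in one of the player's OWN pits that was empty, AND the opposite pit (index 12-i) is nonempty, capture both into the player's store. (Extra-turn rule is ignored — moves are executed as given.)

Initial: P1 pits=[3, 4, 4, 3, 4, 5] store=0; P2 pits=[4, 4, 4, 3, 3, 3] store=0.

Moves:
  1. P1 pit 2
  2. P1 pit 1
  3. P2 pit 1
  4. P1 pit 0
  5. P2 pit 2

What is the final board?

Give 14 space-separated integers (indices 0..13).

Answer: 1 1 2 6 6 7 1 4 0 0 5 5 5 1

Derivation:
Move 1: P1 pit2 -> P1=[3,4,0,4,5,6](1) P2=[4,4,4,3,3,3](0)
Move 2: P1 pit1 -> P1=[3,0,1,5,6,7](1) P2=[4,4,4,3,3,3](0)
Move 3: P2 pit1 -> P1=[3,0,1,5,6,7](1) P2=[4,0,5,4,4,4](0)
Move 4: P1 pit0 -> P1=[0,1,2,6,6,7](1) P2=[4,0,5,4,4,4](0)
Move 5: P2 pit2 -> P1=[1,1,2,6,6,7](1) P2=[4,0,0,5,5,5](1)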